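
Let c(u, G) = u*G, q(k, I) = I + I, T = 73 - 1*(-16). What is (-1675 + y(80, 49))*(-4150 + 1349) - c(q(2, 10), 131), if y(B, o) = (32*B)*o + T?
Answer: -346917674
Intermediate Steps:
T = 89 (T = 73 + 16 = 89)
q(k, I) = 2*I
c(u, G) = G*u
y(B, o) = 89 + 32*B*o (y(B, o) = (32*B)*o + 89 = 32*B*o + 89 = 89 + 32*B*o)
(-1675 + y(80, 49))*(-4150 + 1349) - c(q(2, 10), 131) = (-1675 + (89 + 32*80*49))*(-4150 + 1349) - 131*2*10 = (-1675 + (89 + 125440))*(-2801) - 131*20 = (-1675 + 125529)*(-2801) - 1*2620 = 123854*(-2801) - 2620 = -346915054 - 2620 = -346917674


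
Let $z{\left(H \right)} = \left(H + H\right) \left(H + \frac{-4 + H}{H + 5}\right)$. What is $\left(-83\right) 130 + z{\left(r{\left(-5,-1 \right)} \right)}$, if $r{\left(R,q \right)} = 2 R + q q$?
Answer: $- \frac{21373}{2} \approx -10687.0$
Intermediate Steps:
$r{\left(R,q \right)} = q^{2} + 2 R$ ($r{\left(R,q \right)} = 2 R + q^{2} = q^{2} + 2 R$)
$z{\left(H \right)} = 2 H \left(H + \frac{-4 + H}{5 + H}\right)$
$\left(-83\right) 130 + z{\left(r{\left(-5,-1 \right)} \right)} = \left(-83\right) 130 + \frac{2 \left(\left(-1\right)^{2} + 2 \left(-5\right)\right) \left(-4 + \left(\left(-1\right)^{2} + 2 \left(-5\right)\right)^{2} + 6 \left(\left(-1\right)^{2} + 2 \left(-5\right)\right)\right)}{5 + \left(\left(-1\right)^{2} + 2 \left(-5\right)\right)} = -10790 + \frac{2 \left(1 - 10\right) \left(-4 + \left(1 - 10\right)^{2} + 6 \left(1 - 10\right)\right)}{5 + \left(1 - 10\right)} = -10790 + 2 \left(-9\right) \frac{1}{5 - 9} \left(-4 + \left(-9\right)^{2} + 6 \left(-9\right)\right) = -10790 + 2 \left(-9\right) \frac{1}{-4} \left(-4 + 81 - 54\right) = -10790 + 2 \left(-9\right) \left(- \frac{1}{4}\right) 23 = -10790 + \frac{207}{2} = - \frac{21373}{2}$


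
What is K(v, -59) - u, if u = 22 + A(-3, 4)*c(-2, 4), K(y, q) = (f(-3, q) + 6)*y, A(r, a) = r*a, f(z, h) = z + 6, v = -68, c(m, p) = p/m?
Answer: -658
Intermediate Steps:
f(z, h) = 6 + z
A(r, a) = a*r
K(y, q) = 9*y (K(y, q) = ((6 - 3) + 6)*y = (3 + 6)*y = 9*y)
u = 46 (u = 22 + (4*(-3))*(4/(-2)) = 22 - 48*(-1)/2 = 22 - 12*(-2) = 22 + 24 = 46)
K(v, -59) - u = 9*(-68) - 1*46 = -612 - 46 = -658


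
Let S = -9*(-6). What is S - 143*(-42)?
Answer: 6060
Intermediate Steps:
S = 54
S - 143*(-42) = 54 - 143*(-42) = 54 + 6006 = 6060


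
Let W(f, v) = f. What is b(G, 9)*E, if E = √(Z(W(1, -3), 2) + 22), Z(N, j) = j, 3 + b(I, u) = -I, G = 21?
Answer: -48*√6 ≈ -117.58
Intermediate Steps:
b(I, u) = -3 - I
E = 2*√6 (E = √(2 + 22) = √24 = 2*√6 ≈ 4.8990)
b(G, 9)*E = (-3 - 1*21)*(2*√6) = (-3 - 21)*(2*√6) = -48*√6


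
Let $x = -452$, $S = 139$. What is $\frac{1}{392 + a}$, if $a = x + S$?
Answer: $\frac{1}{79} \approx 0.012658$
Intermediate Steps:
$a = -313$ ($a = -452 + 139 = -313$)
$\frac{1}{392 + a} = \frac{1}{392 - 313} = \frac{1}{79}$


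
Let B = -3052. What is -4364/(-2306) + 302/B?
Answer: 3155629/1759478 ≈ 1.7935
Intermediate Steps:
-4364/(-2306) + 302/B = -4364/(-2306) + 302/(-3052) = -4364*(-1/2306) + 302*(-1/3052) = 2182/1153 - 151/1526 = 3155629/1759478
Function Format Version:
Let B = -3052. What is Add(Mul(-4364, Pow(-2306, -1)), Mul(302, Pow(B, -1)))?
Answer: Rational(3155629, 1759478) ≈ 1.7935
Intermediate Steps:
Add(Mul(-4364, Pow(-2306, -1)), Mul(302, Pow(B, -1))) = Add(Mul(-4364, Pow(-2306, -1)), Mul(302, Pow(-3052, -1))) = Add(Mul(-4364, Rational(-1, 2306)), Mul(302, Rational(-1, 3052))) = Add(Rational(2182, 1153), Rational(-151, 1526)) = Rational(3155629, 1759478)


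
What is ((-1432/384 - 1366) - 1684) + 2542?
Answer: -24563/48 ≈ -511.73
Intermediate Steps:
((-1432/384 - 1366) - 1684) + 2542 = ((-1432*1/384 - 1366) - 1684) + 2542 = ((-179/48 - 1366) - 1684) + 2542 = (-65747/48 - 1684) + 2542 = -146579/48 + 2542 = -24563/48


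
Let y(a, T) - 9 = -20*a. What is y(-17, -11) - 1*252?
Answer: 97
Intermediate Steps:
y(a, T) = 9 - 20*a
y(-17, -11) - 1*252 = (9 - 20*(-17)) - 1*252 = (9 + 340) - 252 = 349 - 252 = 97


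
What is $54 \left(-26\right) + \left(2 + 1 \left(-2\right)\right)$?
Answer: $-1404$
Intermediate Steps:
$54 \left(-26\right) + \left(2 + 1 \left(-2\right)\right) = -1404 + \left(2 - 2\right) = -1404 + 0 = -1404$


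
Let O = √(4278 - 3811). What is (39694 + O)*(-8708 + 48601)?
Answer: 1583512742 + 39893*√467 ≈ 1.5844e+9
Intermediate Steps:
O = √467 ≈ 21.610
(39694 + O)*(-8708 + 48601) = (39694 + √467)*(-8708 + 48601) = (39694 + √467)*39893 = 1583512742 + 39893*√467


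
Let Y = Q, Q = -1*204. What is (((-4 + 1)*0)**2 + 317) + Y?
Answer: 113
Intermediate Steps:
Q = -204
Y = -204
(((-4 + 1)*0)**2 + 317) + Y = (((-4 + 1)*0)**2 + 317) - 204 = ((-3*0)**2 + 317) - 204 = (0**2 + 317) - 204 = (0 + 317) - 204 = 317 - 204 = 113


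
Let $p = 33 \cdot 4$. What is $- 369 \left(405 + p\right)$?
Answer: $-198153$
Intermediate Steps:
$p = 132$
$- 369 \left(405 + p\right) = - 369 \left(405 + 132\right) = \left(-369\right) 537 = -198153$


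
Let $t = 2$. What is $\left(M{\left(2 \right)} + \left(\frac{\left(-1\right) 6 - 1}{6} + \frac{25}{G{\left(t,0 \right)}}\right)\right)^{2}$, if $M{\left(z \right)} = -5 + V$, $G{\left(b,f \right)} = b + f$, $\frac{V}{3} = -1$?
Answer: $\frac{100}{9} \approx 11.111$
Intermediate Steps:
$V = -3$ ($V = 3 \left(-1\right) = -3$)
$M{\left(z \right)} = -8$ ($M{\left(z \right)} = -5 - 3 = -8$)
$\left(M{\left(2 \right)} + \left(\frac{\left(-1\right) 6 - 1}{6} + \frac{25}{G{\left(t,0 \right)}}\right)\right)^{2} = \left(-8 + \left(\frac{\left(-1\right) 6 - 1}{6} + \frac{25}{2 + 0}\right)\right)^{2} = \left(-8 + \left(\left(-6 - 1\right) \frac{1}{6} + \frac{25}{2}\right)\right)^{2} = \left(-8 + \left(\left(-7\right) \frac{1}{6} + 25 \cdot \frac{1}{2}\right)\right)^{2} = \left(-8 + \left(- \frac{7}{6} + \frac{25}{2}\right)\right)^{2} = \left(-8 + \frac{34}{3}\right)^{2} = \left(\frac{10}{3}\right)^{2} = \frac{100}{9}$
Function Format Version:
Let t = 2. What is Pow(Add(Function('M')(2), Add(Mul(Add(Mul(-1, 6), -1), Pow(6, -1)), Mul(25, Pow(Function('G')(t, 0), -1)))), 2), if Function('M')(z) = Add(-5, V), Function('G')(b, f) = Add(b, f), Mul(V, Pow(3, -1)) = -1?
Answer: Rational(100, 9) ≈ 11.111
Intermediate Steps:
V = -3 (V = Mul(3, -1) = -3)
Function('M')(z) = -8 (Function('M')(z) = Add(-5, -3) = -8)
Pow(Add(Function('M')(2), Add(Mul(Add(Mul(-1, 6), -1), Pow(6, -1)), Mul(25, Pow(Function('G')(t, 0), -1)))), 2) = Pow(Add(-8, Add(Mul(Add(Mul(-1, 6), -1), Pow(6, -1)), Mul(25, Pow(Add(2, 0), -1)))), 2) = Pow(Add(-8, Add(Mul(Add(-6, -1), Rational(1, 6)), Mul(25, Pow(2, -1)))), 2) = Pow(Add(-8, Add(Mul(-7, Rational(1, 6)), Mul(25, Rational(1, 2)))), 2) = Pow(Add(-8, Add(Rational(-7, 6), Rational(25, 2))), 2) = Pow(Add(-8, Rational(34, 3)), 2) = Pow(Rational(10, 3), 2) = Rational(100, 9)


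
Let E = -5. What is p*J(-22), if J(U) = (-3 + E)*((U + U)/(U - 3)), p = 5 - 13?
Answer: 2816/25 ≈ 112.64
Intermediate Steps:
p = -8
J(U) = -16*U/(-3 + U) (J(U) = (-3 - 5)*((U + U)/(U - 3)) = -8*2*U/(-3 + U) = -16*U/(-3 + U))
p*J(-22) = -(-128)*(-22)/(-3 - 22) = -(-128)*(-22)/(-25) = -(-128)*(-22)*(-1)/25 = -8*(-352/25) = 2816/25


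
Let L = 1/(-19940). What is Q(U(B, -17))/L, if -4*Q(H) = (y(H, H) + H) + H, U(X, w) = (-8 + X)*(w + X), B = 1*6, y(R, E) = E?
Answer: 329010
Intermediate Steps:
B = 6
U(X, w) = (-8 + X)*(X + w)
L = -1/19940 ≈ -5.0150e-5
Q(H) = -3*H/4 (Q(H) = -((H + H) + H)/4 = -(2*H + H)/4 = -3*H/4)
Q(U(B, -17))/L = (-3*(6² - 8*6 - 8*(-17) + 6*(-17))/4)/(-1/19940) = -3*(36 - 48 + 136 - 102)/4*(-19940) = -¾*22*(-19940) = -33/2*(-19940) = 329010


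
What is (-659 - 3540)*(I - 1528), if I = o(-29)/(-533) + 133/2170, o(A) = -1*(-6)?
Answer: 81545604879/12710 ≈ 6.4159e+6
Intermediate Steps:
o(A) = 6
I = 8267/165230 (I = 6/(-533) + 133/2170 = 6*(-1/533) + 133*(1/2170) = -6/533 + 19/310 = 8267/165230 ≈ 0.050033)
(-659 - 3540)*(I - 1528) = (-659 - 3540)*(8267/165230 - 1528) = -4199*(-252463173/165230) = 81545604879/12710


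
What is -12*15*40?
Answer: -7200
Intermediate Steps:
-12*15*40 = -180*40 = -7200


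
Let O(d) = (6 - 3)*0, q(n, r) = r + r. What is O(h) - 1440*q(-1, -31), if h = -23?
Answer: 89280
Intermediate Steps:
q(n, r) = 2*r
O(d) = 0 (O(d) = 3*0 = 0)
O(h) - 1440*q(-1, -31) = 0 - 2880*(-31) = 0 - 1440*(-62) = 0 + 89280 = 89280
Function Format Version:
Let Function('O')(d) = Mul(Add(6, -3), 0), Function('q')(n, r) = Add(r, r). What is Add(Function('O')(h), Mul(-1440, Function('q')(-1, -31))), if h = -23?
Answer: 89280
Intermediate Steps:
Function('q')(n, r) = Mul(2, r)
Function('O')(d) = 0 (Function('O')(d) = Mul(3, 0) = 0)
Add(Function('O')(h), Mul(-1440, Function('q')(-1, -31))) = Add(0, Mul(-1440, Mul(2, -31))) = Add(0, Mul(-1440, -62)) = Add(0, 89280) = 89280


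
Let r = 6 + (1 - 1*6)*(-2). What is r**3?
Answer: 4096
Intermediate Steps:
r = 16 (r = 6 + (1 - 6)*(-2) = 6 - 5*(-2) = 6 + 10 = 16)
r**3 = 16**3 = 4096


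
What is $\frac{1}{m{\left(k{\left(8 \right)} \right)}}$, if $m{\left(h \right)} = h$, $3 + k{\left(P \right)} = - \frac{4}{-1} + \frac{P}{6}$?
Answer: $\frac{3}{7} \approx 0.42857$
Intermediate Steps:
$k{\left(P \right)} = 1 + \frac{P}{6}$ ($k{\left(P \right)} = -3 + \left(- \frac{4}{-1} + \frac{P}{6}\right) = -3 + \left(\left(-4\right) \left(-1\right) + P \frac{1}{6}\right) = -3 + \left(4 + \frac{P}{6}\right) = 1 + \frac{P}{6}$)
$\frac{1}{m{\left(k{\left(8 \right)} \right)}} = \frac{1}{1 + \frac{1}{6} \cdot 8} = \frac{1}{1 + \frac{4}{3}} = \frac{1}{\frac{7}{3}} = \frac{3}{7}$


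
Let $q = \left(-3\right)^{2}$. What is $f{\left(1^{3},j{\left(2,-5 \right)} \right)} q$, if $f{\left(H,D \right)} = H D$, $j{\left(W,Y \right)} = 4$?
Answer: $36$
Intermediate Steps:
$f{\left(H,D \right)} = D H$
$q = 9$
$f{\left(1^{3},j{\left(2,-5 \right)} \right)} q = 4 \cdot 1^{3} \cdot 9 = 4 \cdot 1 \cdot 9 = 4 \cdot 9 = 36$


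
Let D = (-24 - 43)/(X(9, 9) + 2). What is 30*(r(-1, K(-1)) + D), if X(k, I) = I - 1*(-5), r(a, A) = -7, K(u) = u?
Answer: -2685/8 ≈ -335.63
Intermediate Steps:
X(k, I) = 5 + I (X(k, I) = I + 5 = 5 + I)
D = -67/16 (D = (-24 - 43)/((5 + 9) + 2) = -67/(14 + 2) = -67/16 ≈ -4.1875)
30*(r(-1, K(-1)) + D) = 30*(-7 - 67/16) = 30*(-179/16) = -2685/8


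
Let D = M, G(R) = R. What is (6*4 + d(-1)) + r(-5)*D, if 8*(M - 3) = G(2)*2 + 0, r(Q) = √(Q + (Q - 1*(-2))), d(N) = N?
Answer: 23 + 7*I*√2 ≈ 23.0 + 9.8995*I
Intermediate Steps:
r(Q) = √(2 + 2*Q) (r(Q) = √(Q + (Q + 2)) = √(Q + (2 + Q)) = √(2 + 2*Q))
M = 7/2 (M = 3 + (2*2 + 0)/8 = 3 + (4 + 0)/8 = 3 + (⅛)*4 = 3 + ½ = 7/2 ≈ 3.5000)
D = 7/2 ≈ 3.5000
(6*4 + d(-1)) + r(-5)*D = (6*4 - 1) + √(2 + 2*(-5))*(7/2) = (24 - 1) + √(2 - 10)*(7/2) = 23 + √(-8)*(7/2) = 23 + (2*I*√2)*(7/2) = 23 + 7*I*√2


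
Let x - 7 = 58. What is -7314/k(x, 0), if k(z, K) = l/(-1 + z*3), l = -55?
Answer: 1418916/55 ≈ 25798.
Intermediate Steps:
x = 65 (x = 7 + 58 = 65)
k(z, K) = -55/(-1 + 3*z) (k(z, K) = -55/(-1 + z*3) = -55/(-1 + 3*z))
-7314/k(x, 0) = -7314/((-55/(-1 + 3*65))) = -7314/((-55/(-1 + 195))) = -7314/((-55/194)) = -7314/((-55*1/194)) = -7314/(-55/194) = -7314*(-194/55) = 1418916/55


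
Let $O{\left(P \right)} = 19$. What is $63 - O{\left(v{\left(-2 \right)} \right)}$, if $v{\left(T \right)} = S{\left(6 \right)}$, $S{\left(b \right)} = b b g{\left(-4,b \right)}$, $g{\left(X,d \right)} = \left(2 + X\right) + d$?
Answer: $44$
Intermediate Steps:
$g{\left(X,d \right)} = 2 + X + d$
$S{\left(b \right)} = b^{2} \left(-2 + b\right)$ ($S{\left(b \right)} = b b \left(2 - 4 + b\right) = b^{2} \left(-2 + b\right)$)
$v{\left(T \right)} = 144$ ($v{\left(T \right)} = 6^{2} \left(-2 + 6\right) = 36 \cdot 4 = 144$)
$63 - O{\left(v{\left(-2 \right)} \right)} = 63 - 19 = 44$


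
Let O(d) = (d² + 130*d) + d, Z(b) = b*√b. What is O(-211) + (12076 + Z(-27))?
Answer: 28956 - 81*I*√3 ≈ 28956.0 - 140.3*I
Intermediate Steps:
Z(b) = b^(3/2)
O(d) = d² + 131*d
O(-211) + (12076 + Z(-27)) = -211*(131 - 211) + (12076 + (-27)^(3/2)) = -211*(-80) + (12076 - 81*I*√3) = 16880 + (12076 - 81*I*√3) = 28956 - 81*I*√3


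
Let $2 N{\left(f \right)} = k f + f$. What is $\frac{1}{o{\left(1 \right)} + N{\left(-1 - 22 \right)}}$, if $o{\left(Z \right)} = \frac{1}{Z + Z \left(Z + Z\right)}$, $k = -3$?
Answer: $\frac{3}{70} \approx 0.042857$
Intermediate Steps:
$o{\left(Z \right)} = \frac{1}{Z + 2 Z^{2}}$ ($o{\left(Z \right)} = \frac{1}{Z + Z 2 Z} = \frac{1}{Z + 2 Z^{2}}$)
$N{\left(f \right)} = - f$ ($N{\left(f \right)} = \frac{- 3 f + f}{2} = \frac{\left(-2\right) f}{2} = - f$)
$\frac{1}{o{\left(1 \right)} + N{\left(-1 - 22 \right)}} = \frac{1}{\frac{1}{1 \left(1 + 2 \cdot 1\right)} - \left(-1 - 22\right)} = \frac{1}{1 \frac{1}{1 + 2} - \left(-1 - 22\right)} = \frac{1}{1 \cdot \frac{1}{3} - -23} = \frac{1}{1 \cdot \frac{1}{3} + 23} = \frac{1}{\frac{1}{3} + 23} = \frac{1}{\frac{70}{3}} = \frac{3}{70}$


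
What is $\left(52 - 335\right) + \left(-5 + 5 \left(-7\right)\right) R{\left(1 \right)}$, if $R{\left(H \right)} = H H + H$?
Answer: $-363$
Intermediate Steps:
$R{\left(H \right)} = H + H^{2}$ ($R{\left(H \right)} = H^{2} + H = H + H^{2}$)
$\left(52 - 335\right) + \left(-5 + 5 \left(-7\right)\right) R{\left(1 \right)} = \left(52 - 335\right) + \left(-5 + 5 \left(-7\right)\right) 1 \left(1 + 1\right) = -283 + \left(-5 - 35\right) 1 \cdot 2 = -283 - 80 = -363$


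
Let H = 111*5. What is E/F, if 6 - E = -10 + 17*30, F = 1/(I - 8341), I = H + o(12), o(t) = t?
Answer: 3840356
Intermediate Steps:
H = 555
I = 567 (I = 555 + 12 = 567)
F = -1/7774 (F = 1/(567 - 8341) = 1/(-7774) = -1/7774 ≈ -0.00012863)
E = -494 (E = 6 - (-10 + 17*30) = 6 - (-10 + 510) = 6 - 1*500 = 6 - 500 = -494)
E/F = -494/(-1/7774) = -494*(-7774) = 3840356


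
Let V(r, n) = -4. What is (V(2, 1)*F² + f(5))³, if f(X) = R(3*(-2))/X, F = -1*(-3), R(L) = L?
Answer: -6434856/125 ≈ -51479.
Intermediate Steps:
F = 3
f(X) = -6/X (f(X) = (3*(-2))/X = -6/X)
(V(2, 1)*F² + f(5))³ = (-4*3² - 6/5)³ = (-4*9 - 6*⅕)³ = (-36 - 6/5)³ = (-186/5)³ = -6434856/125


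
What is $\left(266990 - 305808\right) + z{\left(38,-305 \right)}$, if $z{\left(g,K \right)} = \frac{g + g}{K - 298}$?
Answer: $- \frac{23407330}{603} \approx -38818.0$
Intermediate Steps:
$z{\left(g,K \right)} = \frac{2 g}{-298 + K}$ ($z{\left(g,K \right)} = \frac{2 g}{K - 298} = \frac{2 g}{-298 + K}$)
$\left(266990 - 305808\right) + z{\left(38,-305 \right)} = \left(266990 - 305808\right) + 2 \cdot 38 \frac{1}{-298 - 305} = -38818 + 2 \cdot 38 \frac{1}{-603} = -38818 + 2 \cdot 38 \left(- \frac{1}{603}\right) = -38818 - \frac{76}{603} = - \frac{23407330}{603}$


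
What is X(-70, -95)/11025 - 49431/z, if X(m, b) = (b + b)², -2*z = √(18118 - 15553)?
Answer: 1444/441 + 32954*√285/285 ≈ 1955.3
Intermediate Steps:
z = -3*√285/2 (z = -√(18118 - 15553)/2 = -3*√285/2 ≈ -25.323)
X(m, b) = 4*b² (X(m, b) = (2*b)² = 4*b²)
X(-70, -95)/11025 - 49431/z = (4*(-95)²)/11025 - 49431*(-2*√285/855) = (4*9025)*(1/11025) - (-32954)*√285/285 = 36100*(1/11025) + 32954*√285/285 = 1444/441 + 32954*√285/285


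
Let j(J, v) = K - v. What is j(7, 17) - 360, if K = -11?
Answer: -388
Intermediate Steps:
j(J, v) = -11 - v
j(7, 17) - 360 = (-11 - 1*17) - 360 = (-11 - 17) - 360 = -28 - 360 = -388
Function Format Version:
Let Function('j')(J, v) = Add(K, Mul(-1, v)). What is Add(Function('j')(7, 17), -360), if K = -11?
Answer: -388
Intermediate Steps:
Function('j')(J, v) = Add(-11, Mul(-1, v))
Add(Function('j')(7, 17), -360) = Add(Add(-11, Mul(-1, 17)), -360) = Add(Add(-11, -17), -360) = Add(-28, -360) = -388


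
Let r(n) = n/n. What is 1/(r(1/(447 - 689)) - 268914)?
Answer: -1/268913 ≈ -3.7187e-6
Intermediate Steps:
r(n) = 1
1/(r(1/(447 - 689)) - 268914) = 1/(1 - 268914) = 1/(-268913) = -1/268913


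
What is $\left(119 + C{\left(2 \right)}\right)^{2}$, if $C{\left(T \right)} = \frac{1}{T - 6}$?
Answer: $\frac{225625}{16} \approx 14102.0$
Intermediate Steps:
$C{\left(T \right)} = \frac{1}{-6 + T}$
$\left(119 + C{\left(2 \right)}\right)^{2} = \left(119 + \frac{1}{-6 + 2}\right)^{2} = \left(119 + \frac{1}{-4}\right)^{2} = \left(119 - \frac{1}{4}\right)^{2} = \left(\frac{475}{4}\right)^{2} = \frac{225625}{16}$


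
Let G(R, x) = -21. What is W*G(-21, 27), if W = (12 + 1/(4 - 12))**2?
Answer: -189525/64 ≈ -2961.3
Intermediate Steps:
W = 9025/64 (W = (12 + 1/(-8))**2 = (12 - 1/8)**2 = (95/8)**2 = 9025/64 ≈ 141.02)
W*G(-21, 27) = (9025/64)*(-21) = -189525/64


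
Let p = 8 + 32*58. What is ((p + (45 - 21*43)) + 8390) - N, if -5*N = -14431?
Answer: 32549/5 ≈ 6509.8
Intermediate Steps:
p = 1864 (p = 8 + 1856 = 1864)
N = 14431/5 (N = -⅕*(-14431) = 14431/5 ≈ 2886.2)
((p + (45 - 21*43)) + 8390) - N = ((1864 + (45 - 21*43)) + 8390) - 1*14431/5 = ((1864 + (45 - 903)) + 8390) - 14431/5 = ((1864 - 858) + 8390) - 14431/5 = (1006 + 8390) - 14431/5 = 9396 - 14431/5 = 32549/5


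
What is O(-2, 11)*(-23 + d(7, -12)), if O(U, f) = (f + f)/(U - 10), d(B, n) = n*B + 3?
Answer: 572/3 ≈ 190.67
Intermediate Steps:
d(B, n) = 3 + B*n (d(B, n) = B*n + 3 = 3 + B*n)
O(U, f) = 2*f/(-10 + U) (O(U, f) = (2*f)/(-10 + U) = 2*f/(-10 + U))
O(-2, 11)*(-23 + d(7, -12)) = (2*11/(-10 - 2))*(-23 + (3 + 7*(-12))) = (2*11/(-12))*(-23 + (3 - 84)) = (2*11*(-1/12))*(-23 - 81) = -11/6*(-104) = 572/3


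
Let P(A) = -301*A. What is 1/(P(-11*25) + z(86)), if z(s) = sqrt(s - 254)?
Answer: 11825/978814399 - 2*I*sqrt(42)/6851700793 ≈ 1.2081e-5 - 1.8917e-9*I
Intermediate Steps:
z(s) = sqrt(-254 + s)
1/(P(-11*25) + z(86)) = 1/(-(-3311)*25 + sqrt(-254 + 86)) = 1/(-301*(-275) + sqrt(-168)) = 1/(82775 + 2*I*sqrt(42))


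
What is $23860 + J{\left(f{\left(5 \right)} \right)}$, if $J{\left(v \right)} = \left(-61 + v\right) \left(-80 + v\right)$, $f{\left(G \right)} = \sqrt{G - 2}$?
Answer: $28743 - 141 \sqrt{3} \approx 28499.0$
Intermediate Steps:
$f{\left(G \right)} = \sqrt{-2 + G}$
$J{\left(v \right)} = \left(-80 + v\right) \left(-61 + v\right)$
$23860 + J{\left(f{\left(5 \right)} \right)} = 23860 + \left(4880 + \left(\sqrt{-2 + 5}\right)^{2} - 141 \sqrt{-2 + 5}\right) = 23860 + \left(4880 + \left(\sqrt{3}\right)^{2} - 141 \sqrt{3}\right) = 23860 + \left(4880 + 3 - 141 \sqrt{3}\right) = 23860 + \left(4883 - 141 \sqrt{3}\right) = 28743 - 141 \sqrt{3}$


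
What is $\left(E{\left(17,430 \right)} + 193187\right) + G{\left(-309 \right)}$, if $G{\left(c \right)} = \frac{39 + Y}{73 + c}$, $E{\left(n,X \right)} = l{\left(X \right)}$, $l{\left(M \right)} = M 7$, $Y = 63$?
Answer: $\frac{23151195}{118} \approx 1.962 \cdot 10^{5}$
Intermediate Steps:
$l{\left(M \right)} = 7 M$
$E{\left(n,X \right)} = 7 X$
$G{\left(c \right)} = \frac{102}{73 + c}$ ($G{\left(c \right)} = \frac{39 + 63}{73 + c} = \frac{102}{73 + c}$)
$\left(E{\left(17,430 \right)} + 193187\right) + G{\left(-309 \right)} = \left(7 \cdot 430 + 193187\right) + \frac{102}{73 - 309} = \left(3010 + 193187\right) + \frac{102}{-236} = 196197 + 102 \left(- \frac{1}{236}\right) = 196197 - \frac{51}{118} = \frac{23151195}{118}$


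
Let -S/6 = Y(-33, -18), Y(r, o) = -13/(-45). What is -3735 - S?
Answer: -55999/15 ≈ -3733.3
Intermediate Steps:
Y(r, o) = 13/45 (Y(r, o) = -13*(-1/45) = 13/45)
S = -26/15 (S = -6*13/45 = -26/15 ≈ -1.7333)
-3735 - S = -3735 - 1*(-26/15) = -3735 + 26/15 = -55999/15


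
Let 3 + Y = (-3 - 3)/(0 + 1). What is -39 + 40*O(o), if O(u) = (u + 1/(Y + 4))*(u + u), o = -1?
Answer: 57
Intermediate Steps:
Y = -9 (Y = -3 + (-3 - 3)/(0 + 1) = -3 - 6/1 = -3 - 6*1 = -3 - 6 = -9)
O(u) = 2*u*(-1/5 + u) (O(u) = (u + 1/(-9 + 4))*(u + u) = (u + 1/(-5))*(2*u) = (u - 1/5)*(2*u) = (-1/5 + u)*(2*u) = 2*u*(-1/5 + u))
-39 + 40*O(o) = -39 + 40*((2/5)*(-1)*(-1 + 5*(-1))) = -39 + 40*((2/5)*(-1)*(-1 - 5)) = -39 + 40*((2/5)*(-1)*(-6)) = -39 + 40*(12/5) = -39 + 96 = 57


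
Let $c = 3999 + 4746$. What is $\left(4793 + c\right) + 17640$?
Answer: $31178$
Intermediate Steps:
$c = 8745$
$\left(4793 + c\right) + 17640 = \left(4793 + 8745\right) + 17640 = 13538 + 17640 = 31178$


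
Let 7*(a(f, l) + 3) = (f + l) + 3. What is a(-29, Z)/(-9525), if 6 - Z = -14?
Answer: 9/22225 ≈ 0.00040495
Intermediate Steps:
Z = 20 (Z = 6 - 1*(-14) = 6 + 14 = 20)
a(f, l) = -18/7 + f/7 + l/7 (a(f, l) = -3 + ((f + l) + 3)/7 = -3 + (3 + f + l)/7 = -3 + (3/7 + f/7 + l/7) = -18/7 + f/7 + l/7)
a(-29, Z)/(-9525) = (-18/7 + (⅐)*(-29) + (⅐)*20)/(-9525) = (-18/7 - 29/7 + 20/7)*(-1/9525) = -27/7*(-1/9525) = 9/22225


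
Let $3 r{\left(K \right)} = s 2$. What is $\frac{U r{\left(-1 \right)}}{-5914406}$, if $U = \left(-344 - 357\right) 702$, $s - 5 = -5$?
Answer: $0$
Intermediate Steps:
$s = 0$ ($s = 5 - 5 = 0$)
$r{\left(K \right)} = 0$ ($r{\left(K \right)} = \frac{0 \cdot 2}{3} = \frac{1}{3} \cdot 0 = 0$)
$U = -492102$ ($U = \left(-701\right) 702 = -492102$)
$\frac{U r{\left(-1 \right)}}{-5914406} = \frac{\left(-492102\right) 0}{-5914406} = 0 \left(- \frac{1}{5914406}\right) = 0$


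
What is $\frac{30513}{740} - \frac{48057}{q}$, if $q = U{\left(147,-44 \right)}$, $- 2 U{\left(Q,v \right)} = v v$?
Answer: $\frac{16274691}{179080} \approx 90.879$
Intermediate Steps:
$U{\left(Q,v \right)} = - \frac{v^{2}}{2}$ ($U{\left(Q,v \right)} = - \frac{v v}{2} = - \frac{v^{2}}{2}$)
$q = -968$ ($q = - \frac{\left(-44\right)^{2}}{2} = \left(- \frac{1}{2}\right) 1936 = -968$)
$\frac{30513}{740} - \frac{48057}{q} = \frac{30513}{740} - \frac{48057}{-968} = 30513 \cdot \frac{1}{740} - - \frac{48057}{968} = \frac{30513}{740} + \frac{48057}{968} = \frac{16274691}{179080}$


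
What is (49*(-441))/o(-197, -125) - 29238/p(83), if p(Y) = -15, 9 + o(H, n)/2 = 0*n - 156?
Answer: 44323/22 ≈ 2014.7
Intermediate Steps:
o(H, n) = -330 (o(H, n) = -18 + 2*(0*n - 156) = -18 + 2*(0 - 156) = -18 + 2*(-156) = -18 - 312 = -330)
(49*(-441))/o(-197, -125) - 29238/p(83) = (49*(-441))/(-330) - 29238/(-15) = -21609*(-1/330) - 29238*(-1/15) = 7203/110 + 9746/5 = 44323/22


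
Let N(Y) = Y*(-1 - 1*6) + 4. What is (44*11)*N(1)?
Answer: -1452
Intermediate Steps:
N(Y) = 4 - 7*Y (N(Y) = Y*(-1 - 6) + 4 = Y*(-7) + 4 = -7*Y + 4 = 4 - 7*Y)
(44*11)*N(1) = (44*11)*(4 - 7*1) = 484*(4 - 7) = 484*(-3) = -1452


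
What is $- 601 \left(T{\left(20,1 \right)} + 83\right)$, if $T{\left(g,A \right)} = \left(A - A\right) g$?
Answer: $-49883$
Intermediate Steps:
$T{\left(g,A \right)} = 0$ ($T{\left(g,A \right)} = 0 g = 0$)
$- 601 \left(T{\left(20,1 \right)} + 83\right) = - 601 \left(0 + 83\right) = \left(-601\right) 83 = -49883$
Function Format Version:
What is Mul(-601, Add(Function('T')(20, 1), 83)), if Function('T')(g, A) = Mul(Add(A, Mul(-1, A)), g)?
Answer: -49883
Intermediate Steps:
Function('T')(g, A) = 0 (Function('T')(g, A) = Mul(0, g) = 0)
Mul(-601, Add(Function('T')(20, 1), 83)) = Mul(-601, Add(0, 83)) = Mul(-601, 83) = -49883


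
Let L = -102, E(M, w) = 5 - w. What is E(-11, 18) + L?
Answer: -115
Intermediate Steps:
E(-11, 18) + L = (5 - 1*18) - 102 = (5 - 18) - 102 = -13 - 102 = -115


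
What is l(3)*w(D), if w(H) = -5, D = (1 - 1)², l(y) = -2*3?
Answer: 30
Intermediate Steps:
l(y) = -6
D = 0 (D = 0² = 0)
l(3)*w(D) = -6*(-5) = 30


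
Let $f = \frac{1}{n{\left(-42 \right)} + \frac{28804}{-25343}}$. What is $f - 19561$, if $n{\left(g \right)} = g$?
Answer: $- \frac{21384306153}{1093210} \approx -19561.0$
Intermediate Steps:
$f = - \frac{25343}{1093210}$ ($f = \frac{1}{-42 + \frac{28804}{-25343}} = \frac{1}{-42 + 28804 \left(- \frac{1}{25343}\right)} = \frac{1}{-42 - \frac{28804}{25343}} = \frac{1}{- \frac{1093210}{25343}} = - \frac{25343}{1093210} \approx -0.023182$)
$f - 19561 = - \frac{25343}{1093210} - 19561 = - \frac{21384306153}{1093210}$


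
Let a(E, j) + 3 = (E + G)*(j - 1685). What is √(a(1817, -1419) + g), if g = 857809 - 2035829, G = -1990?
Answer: I*√641031 ≈ 800.64*I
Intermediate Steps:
a(E, j) = -3 + (-1990 + E)*(-1685 + j) (a(E, j) = -3 + (E - 1990)*(j - 1685) = -3 + (-1990 + E)*(-1685 + j))
g = -1178020
√(a(1817, -1419) + g) = √((3353147 - 1990*(-1419) - 1685*1817 + 1817*(-1419)) - 1178020) = √((3353147 + 2823810 - 3061645 - 2578323) - 1178020) = √(536989 - 1178020) = √(-641031) = I*√641031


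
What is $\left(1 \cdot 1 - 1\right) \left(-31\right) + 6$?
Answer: $6$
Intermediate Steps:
$\left(1 \cdot 1 - 1\right) \left(-31\right) + 6 = \left(1 - 1\right) \left(-31\right) + 6 = 0 \left(-31\right) + 6 = 0 + 6 = 6$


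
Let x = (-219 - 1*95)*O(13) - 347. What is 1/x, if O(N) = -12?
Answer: 1/3421 ≈ 0.00029231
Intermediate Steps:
x = 3421 (x = (-219 - 1*95)*(-12) - 347 = (-219 - 95)*(-12) - 347 = -314*(-12) - 347 = 3768 - 347 = 3421)
1/x = 1/3421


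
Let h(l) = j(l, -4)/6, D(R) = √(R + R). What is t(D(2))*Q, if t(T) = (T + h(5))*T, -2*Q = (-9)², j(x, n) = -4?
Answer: -108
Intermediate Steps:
D(R) = √2*√R (D(R) = √(2*R) = √2*√R)
h(l) = -⅔ (h(l) = -4/6 = -4*⅙ = -⅔)
Q = -81/2 (Q = -½*(-9)² = -½*81 = -81/2 ≈ -40.500)
t(T) = T*(-⅔ + T) (t(T) = (T - ⅔)*T = (-⅔ + T)*T = T*(-⅔ + T))
t(D(2))*Q = ((√2*√2)*(-2 + 3*(√2*√2))/3)*(-81/2) = ((⅓)*2*(-2 + 3*2))*(-81/2) = ((⅓)*2*(-2 + 6))*(-81/2) = ((⅓)*2*4)*(-81/2) = (8/3)*(-81/2) = -108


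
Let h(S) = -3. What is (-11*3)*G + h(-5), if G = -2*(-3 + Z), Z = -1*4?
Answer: -465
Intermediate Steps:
Z = -4
G = 14 (G = -2*(-3 - 4) = -2*(-7) = 14)
(-11*3)*G + h(-5) = -11*3*14 - 3 = -33*14 - 3 = -462 - 3 = -465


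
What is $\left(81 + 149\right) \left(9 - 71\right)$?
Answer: $-14260$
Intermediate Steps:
$\left(81 + 149\right) \left(9 - 71\right) = 230 \left(-62\right) = -14260$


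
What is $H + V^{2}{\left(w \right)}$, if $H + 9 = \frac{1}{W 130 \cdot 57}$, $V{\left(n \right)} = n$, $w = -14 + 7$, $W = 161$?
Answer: $\frac{47720401}{1193010} \approx 40.0$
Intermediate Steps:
$w = -7$
$H = - \frac{10737089}{1193010}$ ($H = -9 + \frac{1}{161 \cdot 130 \cdot 57} = -9 + \frac{1}{20930 \cdot 57} = -9 + \frac{1}{1193010} = - \frac{10737089}{1193010} \approx -9.0$)
$H + V^{2}{\left(w \right)} = - \frac{10737089}{1193010} + \left(-7\right)^{2} = - \frac{10737089}{1193010} + 49 = \frac{47720401}{1193010}$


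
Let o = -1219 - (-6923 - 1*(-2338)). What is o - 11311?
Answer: -7945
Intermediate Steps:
o = 3366 (o = -1219 - (-6923 + 2338) = -1219 - 1*(-4585) = -1219 + 4585 = 3366)
o - 11311 = 3366 - 11311 = -7945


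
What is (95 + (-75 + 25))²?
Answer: 2025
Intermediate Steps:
(95 + (-75 + 25))² = (95 - 50)² = 45² = 2025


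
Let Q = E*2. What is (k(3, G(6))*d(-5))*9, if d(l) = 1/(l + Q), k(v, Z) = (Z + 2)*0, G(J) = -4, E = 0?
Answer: 0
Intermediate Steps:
Q = 0 (Q = 0*2 = 0)
k(v, Z) = 0 (k(v, Z) = (2 + Z)*0 = 0)
d(l) = 1/l (d(l) = 1/(l + 0) = 1/l)
(k(3, G(6))*d(-5))*9 = (0/(-5))*9 = (0*(-⅕))*9 = 0*9 = 0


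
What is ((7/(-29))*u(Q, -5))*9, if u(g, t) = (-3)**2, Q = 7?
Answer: -567/29 ≈ -19.552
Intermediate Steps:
u(g, t) = 9
((7/(-29))*u(Q, -5))*9 = ((7/(-29))*9)*9 = ((7*(-1/29))*9)*9 = -7/29*9*9 = -63/29*9 = -567/29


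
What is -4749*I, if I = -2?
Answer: 9498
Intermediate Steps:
-4749*I = -4749*(-2) = 9498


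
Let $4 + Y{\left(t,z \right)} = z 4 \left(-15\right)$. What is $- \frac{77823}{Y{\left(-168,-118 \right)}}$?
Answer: $- \frac{77823}{7076} \approx -10.998$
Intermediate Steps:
$Y{\left(t,z \right)} = -4 - 60 z$ ($Y{\left(t,z \right)} = -4 + z 4 \left(-15\right) = -4 + 4 z \left(-15\right) = -4 - 60 z$)
$- \frac{77823}{Y{\left(-168,-118 \right)}} = - \frac{77823}{-4 - -7080} = - \frac{77823}{-4 + 7080} = - \frac{77823}{7076}$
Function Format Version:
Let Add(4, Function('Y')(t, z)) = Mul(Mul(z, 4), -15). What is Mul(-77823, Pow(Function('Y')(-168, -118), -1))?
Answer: Rational(-77823, 7076) ≈ -10.998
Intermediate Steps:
Function('Y')(t, z) = Add(-4, Mul(-60, z)) (Function('Y')(t, z) = Add(-4, Mul(Mul(z, 4), -15)) = Add(-4, Mul(Mul(4, z), -15)) = Add(-4, Mul(-60, z)))
Mul(-77823, Pow(Function('Y')(-168, -118), -1)) = Mul(-77823, Pow(Add(-4, Mul(-60, -118)), -1)) = Mul(-77823, Pow(Add(-4, 7080), -1)) = Mul(-77823, Pow(7076, -1)) = Mul(-77823, Rational(1, 7076)) = Rational(-77823, 7076)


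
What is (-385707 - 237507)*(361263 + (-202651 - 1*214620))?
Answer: 34904969712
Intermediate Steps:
(-385707 - 237507)*(361263 + (-202651 - 1*214620)) = -623214*(361263 + (-202651 - 214620)) = -623214*(361263 - 417271) = -623214*(-56008) = 34904969712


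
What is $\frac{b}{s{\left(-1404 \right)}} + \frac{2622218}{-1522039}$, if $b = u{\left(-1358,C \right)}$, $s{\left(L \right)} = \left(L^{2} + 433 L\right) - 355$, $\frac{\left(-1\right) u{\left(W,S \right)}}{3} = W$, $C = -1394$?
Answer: $- \frac{3567696169636}{2074431092231} \approx -1.7198$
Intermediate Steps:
$u{\left(W,S \right)} = - 3 W$
$s{\left(L \right)} = -355 + L^{2} + 433 L$
$b = 4074$ ($b = \left(-3\right) \left(-1358\right) = 4074$)
$\frac{b}{s{\left(-1404 \right)}} + \frac{2622218}{-1522039} = \frac{4074}{-355 + \left(-1404\right)^{2} + 433 \left(-1404\right)} + \frac{2622218}{-1522039} = \frac{4074}{-355 + 1971216 - 607932} + 2622218 \left(- \frac{1}{1522039}\right) = \frac{4074}{1362929} - \frac{2622218}{1522039} = - \frac{3567696169636}{2074431092231}$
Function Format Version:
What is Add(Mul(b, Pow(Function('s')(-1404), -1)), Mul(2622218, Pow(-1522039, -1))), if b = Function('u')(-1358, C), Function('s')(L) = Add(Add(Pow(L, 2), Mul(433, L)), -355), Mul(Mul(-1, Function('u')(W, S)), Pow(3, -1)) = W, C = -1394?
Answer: Rational(-3567696169636, 2074431092231) ≈ -1.7198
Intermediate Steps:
Function('u')(W, S) = Mul(-3, W)
Function('s')(L) = Add(-355, Pow(L, 2), Mul(433, L))
b = 4074 (b = Mul(-3, -1358) = 4074)
Add(Mul(b, Pow(Function('s')(-1404), -1)), Mul(2622218, Pow(-1522039, -1))) = Add(Mul(4074, Pow(Add(-355, Pow(-1404, 2), Mul(433, -1404)), -1)), Mul(2622218, Pow(-1522039, -1))) = Add(Mul(4074, Pow(Add(-355, 1971216, -607932), -1)), Mul(2622218, Rational(-1, 1522039))) = Add(Mul(4074, Pow(1362929, -1)), Rational(-2622218, 1522039)) = Add(Mul(4074, Rational(1, 1362929)), Rational(-2622218, 1522039)) = Add(Rational(4074, 1362929), Rational(-2622218, 1522039)) = Rational(-3567696169636, 2074431092231)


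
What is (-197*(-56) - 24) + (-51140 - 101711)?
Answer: -141843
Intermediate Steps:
(-197*(-56) - 24) + (-51140 - 101711) = (11032 - 24) - 152851 = 11008 - 152851 = -141843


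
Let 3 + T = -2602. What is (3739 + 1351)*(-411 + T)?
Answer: -15351440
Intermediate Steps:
T = -2605 (T = -3 - 2602 = -2605)
(3739 + 1351)*(-411 + T) = (3739 + 1351)*(-411 - 2605) = 5090*(-3016) = -15351440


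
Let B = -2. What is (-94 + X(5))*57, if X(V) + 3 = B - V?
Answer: -5928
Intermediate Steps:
X(V) = -5 - V (X(V) = -3 + (-2 - V) = -5 - V)
(-94 + X(5))*57 = (-94 + (-5 - 1*5))*57 = (-94 + (-5 - 5))*57 = (-94 - 10)*57 = -104*57 = -5928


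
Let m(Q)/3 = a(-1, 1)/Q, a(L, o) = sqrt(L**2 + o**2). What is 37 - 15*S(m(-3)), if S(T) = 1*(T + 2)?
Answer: 7 + 15*sqrt(2) ≈ 28.213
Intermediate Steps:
m(Q) = 3*sqrt(2)/Q (m(Q) = 3*(sqrt((-1)**2 + 1**2)/Q) = 3*(sqrt(1 + 1)/Q) = 3*(sqrt(2)/Q) = 3*sqrt(2)/Q)
S(T) = 2 + T (S(T) = 1*(2 + T) = 2 + T)
37 - 15*S(m(-3)) = 37 - 15*(2 + 3*sqrt(2)/(-3)) = 37 - 15*(2 + 3*sqrt(2)*(-1/3)) = 37 - 15*(2 - sqrt(2)) = 37 + (-30 + 15*sqrt(2)) = 7 + 15*sqrt(2)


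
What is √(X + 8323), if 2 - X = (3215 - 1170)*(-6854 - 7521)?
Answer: 20*√73513 ≈ 5422.7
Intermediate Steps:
X = 29396877 (X = 2 - (3215 - 1170)*(-6854 - 7521) = 2 - 2045*(-14375) = 2 - 1*(-29396875) = 2 + 29396875 = 29396877)
√(X + 8323) = √(29396877 + 8323) = √29405200 = 20*√73513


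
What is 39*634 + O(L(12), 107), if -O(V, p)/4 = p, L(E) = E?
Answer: 24298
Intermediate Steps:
O(V, p) = -4*p
39*634 + O(L(12), 107) = 39*634 - 4*107 = 24726 - 428 = 24298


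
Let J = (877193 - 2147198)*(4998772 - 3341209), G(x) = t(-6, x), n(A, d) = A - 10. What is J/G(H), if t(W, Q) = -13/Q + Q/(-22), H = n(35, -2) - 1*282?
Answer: -2380462117169202/13267 ≈ -1.7943e+11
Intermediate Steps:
n(A, d) = -10 + A
H = -257 (H = (-10 + 35) - 1*282 = 25 - 282 = -257)
t(W, Q) = -13/Q - Q/22 (t(W, Q) = -13/Q + Q*(-1/22) = -13/Q - Q/22)
G(x) = -13/x - x/22
J = -2105113297815 (J = -1270005*1657563 = -2105113297815)
J/G(H) = -2105113297815/(-13/(-257) - 1/22*(-257)) = -2105113297815/(-13*(-1/257) + 257/22) = -2105113297815/(13/257 + 257/22) = -2105113297815/66335/5654 = -2105113297815*5654/66335 = -2380462117169202/13267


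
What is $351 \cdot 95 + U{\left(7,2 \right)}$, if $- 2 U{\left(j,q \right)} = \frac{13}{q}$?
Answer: $\frac{133367}{4} \approx 33342.0$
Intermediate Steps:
$U{\left(j,q \right)} = - \frac{13}{2 q}$ ($U{\left(j,q \right)} = - \frac{13 \frac{1}{q}}{2} = - \frac{13}{2 q}$)
$351 \cdot 95 + U{\left(7,2 \right)} = 351 \cdot 95 - \frac{13}{2 \cdot 2} = 33345 - \frac{13}{4} = \frac{133367}{4}$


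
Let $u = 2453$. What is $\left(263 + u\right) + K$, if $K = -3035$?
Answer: $-319$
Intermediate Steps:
$\left(263 + u\right) + K = \left(263 + 2453\right) - 3035 = 2716 - 3035 = -319$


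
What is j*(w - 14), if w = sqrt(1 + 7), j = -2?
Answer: 28 - 4*sqrt(2) ≈ 22.343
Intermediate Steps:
w = 2*sqrt(2) (w = sqrt(8) = 2*sqrt(2) ≈ 2.8284)
j*(w - 14) = -2*(2*sqrt(2) - 14) = -2*(-14 + 2*sqrt(2)) = 28 - 4*sqrt(2)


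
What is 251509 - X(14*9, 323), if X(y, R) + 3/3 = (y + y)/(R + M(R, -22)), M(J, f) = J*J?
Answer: 731139563/2907 ≈ 2.5151e+5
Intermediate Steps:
M(J, f) = J**2
X(y, R) = -1 + 2*y/(R + R**2) (X(y, R) = -1 + (y + y)/(R + R**2) = -1 + (2*y)/(R + R**2) = -1 + 2*y/(R + R**2))
251509 - X(14*9, 323) = 251509 - (-1*323 - 1*323**2 + 2*(14*9))/(323*(1 + 323)) = 251509 - (-323 - 1*104329 + 2*126)/(323*324) = 251509 - (-323 - 104329 + 252)/(323*324) = 251509 - (-104400)/(323*324) = 251509 - 1*(-2900/2907) = 251509 + 2900/2907 = 731139563/2907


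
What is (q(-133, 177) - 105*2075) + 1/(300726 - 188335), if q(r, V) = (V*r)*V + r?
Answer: -492808123114/112391 ≈ -4.3848e+6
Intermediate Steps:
q(r, V) = r + r*V**2 (q(r, V) = r*V**2 + r = r + r*V**2)
(q(-133, 177) - 105*2075) + 1/(300726 - 188335) = (-133*(1 + 177**2) - 105*2075) + 1/(300726 - 188335) = (-133*(1 + 31329) - 217875) + 1/112391 = (-133*31330 - 217875) + 1/112391 = (-4166890 - 217875) + 1/112391 = -4384765 + 1/112391 = -492808123114/112391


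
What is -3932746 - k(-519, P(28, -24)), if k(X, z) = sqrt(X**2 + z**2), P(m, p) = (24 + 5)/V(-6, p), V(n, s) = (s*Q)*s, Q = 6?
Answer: -3932746 - sqrt(3217230545737)/3456 ≈ -3.9333e+6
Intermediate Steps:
V(n, s) = 6*s**2 (V(n, s) = (s*6)*s = (6*s)*s = 6*s**2)
P(m, p) = 29/(6*p**2) (P(m, p) = (24 + 5)/((6*p**2)) = 29*(1/(6*p**2)) = 29/(6*p**2))
-3932746 - k(-519, P(28, -24)) = -3932746 - sqrt((-519)**2 + ((29/6)/(-24)**2)**2) = -3932746 - sqrt(269361 + ((29/6)*(1/576))**2) = -3932746 - sqrt(269361 + (29/3456)**2) = -3932746 - sqrt(269361 + 841/11943936) = -3932746 - sqrt(3217230545737/11943936) = -3932746 - sqrt(3217230545737)/3456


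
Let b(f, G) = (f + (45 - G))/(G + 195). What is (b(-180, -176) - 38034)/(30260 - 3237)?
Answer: -722605/513437 ≈ -1.4074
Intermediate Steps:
b(f, G) = (45 + f - G)/(195 + G)
(b(-180, -176) - 38034)/(30260 - 3237) = ((45 - 180 - 1*(-176))/(195 - 176) - 38034)/(30260 - 3237) = ((45 - 180 + 176)/19 - 38034)/27023 = ((1/19)*41 - 38034)*(1/27023) = (41/19 - 38034)*(1/27023) = -722605/19*1/27023 = -722605/513437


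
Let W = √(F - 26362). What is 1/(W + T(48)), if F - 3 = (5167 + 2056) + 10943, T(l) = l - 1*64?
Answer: -16/8449 - I*√8193/8449 ≈ -0.0018937 - 0.010713*I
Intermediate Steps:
T(l) = -64 + l (T(l) = l - 64 = -64 + l)
F = 18169 (F = 3 + ((5167 + 2056) + 10943) = 3 + (7223 + 10943) = 3 + 18166 = 18169)
W = I*√8193 (W = √(18169 - 26362) = √(-8193) = I*√8193 ≈ 90.515*I)
1/(W + T(48)) = 1/(I*√8193 + (-64 + 48)) = 1/(I*√8193 - 16) = 1/(-16 + I*√8193)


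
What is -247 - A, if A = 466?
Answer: -713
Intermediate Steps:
-247 - A = -247 - 1*466 = -247 - 466 = -713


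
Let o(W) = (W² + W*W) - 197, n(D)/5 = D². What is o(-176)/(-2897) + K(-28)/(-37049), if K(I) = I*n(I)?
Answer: -1969986275/107330953 ≈ -18.354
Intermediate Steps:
n(D) = 5*D²
K(I) = 5*I³ (K(I) = I*(5*I²) = 5*I³)
o(W) = -197 + 2*W² (o(W) = (W² + W²) - 197 = 2*W² - 197 = -197 + 2*W²)
o(-176)/(-2897) + K(-28)/(-37049) = (-197 + 2*(-176)²)/(-2897) + (5*(-28)³)/(-37049) = (-197 + 2*30976)*(-1/2897) + (5*(-21952))*(-1/37049) = (-197 + 61952)*(-1/2897) - 109760*(-1/37049) = 61755*(-1/2897) + 109760/37049 = -61755/2897 + 109760/37049 = -1969986275/107330953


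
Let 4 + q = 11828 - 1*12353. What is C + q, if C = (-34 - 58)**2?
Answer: 7935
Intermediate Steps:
q = -529 (q = -4 + (11828 - 1*12353) = -4 + (11828 - 12353) = -4 - 525 = -529)
C = 8464 (C = (-92)**2 = 8464)
C + q = 8464 - 529 = 7935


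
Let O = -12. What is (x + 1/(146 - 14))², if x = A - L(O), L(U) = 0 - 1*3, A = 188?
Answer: 635695369/17424 ≈ 36484.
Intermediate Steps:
L(U) = -3 (L(U) = 0 - 3 = -3)
x = 191 (x = 188 - 1*(-3) = 188 + 3 = 191)
(x + 1/(146 - 14))² = (191 + 1/(146 - 14))² = (191 + 1/132)² = (25213/132)² = 635695369/17424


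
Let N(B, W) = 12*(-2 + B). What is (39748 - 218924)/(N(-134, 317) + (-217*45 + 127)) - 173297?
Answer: -976439007/5635 ≈ -1.7328e+5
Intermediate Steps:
N(B, W) = -24 + 12*B
(39748 - 218924)/(N(-134, 317) + (-217*45 + 127)) - 173297 = (39748 - 218924)/((-24 + 12*(-134)) + (-217*45 + 127)) - 173297 = -179176/((-24 - 1608) + (-9765 + 127)) - 173297 = -179176/(-1632 - 9638) - 173297 = -179176/(-11270) - 173297 = -179176*(-1/11270) - 173297 = 89588/5635 - 173297 = -976439007/5635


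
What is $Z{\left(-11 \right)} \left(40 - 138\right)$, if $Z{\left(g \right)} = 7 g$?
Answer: $7546$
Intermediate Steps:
$Z{\left(-11 \right)} \left(40 - 138\right) = 7 \left(-11\right) \left(40 - 138\right) = \left(-77\right) \left(-98\right) = 7546$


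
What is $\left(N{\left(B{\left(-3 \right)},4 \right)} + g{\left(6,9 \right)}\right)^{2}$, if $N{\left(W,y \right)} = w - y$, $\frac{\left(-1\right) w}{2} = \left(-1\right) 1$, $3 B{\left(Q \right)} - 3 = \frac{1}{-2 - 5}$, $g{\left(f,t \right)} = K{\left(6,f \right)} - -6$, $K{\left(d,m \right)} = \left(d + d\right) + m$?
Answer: $484$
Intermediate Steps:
$K{\left(d,m \right)} = m + 2 d$ ($K{\left(d,m \right)} = 2 d + m = m + 2 d$)
$g{\left(f,t \right)} = 18 + f$ ($g{\left(f,t \right)} = \left(f + 2 \cdot 6\right) - -6 = \left(f + 12\right) + 6 = \left(12 + f\right) + 6 = 18 + f$)
$B{\left(Q \right)} = \frac{20}{21}$ ($B{\left(Q \right)} = 1 + \frac{1}{3 \left(-2 - 5\right)} = 1 + \frac{1}{3 \left(-7\right)} = 1 + \frac{1}{3} \left(- \frac{1}{7}\right) = 1 - \frac{1}{21} = \frac{20}{21}$)
$w = 2$ ($w = - 2 \left(\left(-1\right) 1\right) = \left(-2\right) \left(-1\right) = 2$)
$N{\left(W,y \right)} = 2 - y$
$\left(N{\left(B{\left(-3 \right)},4 \right)} + g{\left(6,9 \right)}\right)^{2} = \left(\left(2 - 4\right) + \left(18 + 6\right)\right)^{2} = \left(\left(2 - 4\right) + 24\right)^{2} = \left(-2 + 24\right)^{2} = 22^{2} = 484$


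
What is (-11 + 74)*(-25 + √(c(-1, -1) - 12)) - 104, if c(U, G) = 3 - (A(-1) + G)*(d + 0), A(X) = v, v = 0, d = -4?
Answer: -1679 + 63*I*√13 ≈ -1679.0 + 227.15*I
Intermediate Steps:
A(X) = 0
c(U, G) = 3 + 4*G (c(U, G) = 3 - (0 + G)*(-4 + 0) = 3 - G*(-4) = 3 - (-4)*G = 3 + 4*G)
(-11 + 74)*(-25 + √(c(-1, -1) - 12)) - 104 = (-11 + 74)*(-25 + √((3 + 4*(-1)) - 12)) - 104 = 63*(-25 + √((3 - 4) - 12)) - 104 = 63*(-25 + √(-1 - 12)) - 104 = 63*(-25 + √(-13)) - 104 = 63*(-25 + I*√13) - 104 = (-1575 + 63*I*√13) - 104 = -1679 + 63*I*√13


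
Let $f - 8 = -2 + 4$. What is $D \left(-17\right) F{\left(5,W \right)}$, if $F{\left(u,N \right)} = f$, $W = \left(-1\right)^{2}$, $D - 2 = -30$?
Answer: $4760$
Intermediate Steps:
$f = 10$ ($f = 8 + \left(-2 + 4\right) = 8 + 2 = 10$)
$D = -28$ ($D = 2 - 30 = -28$)
$W = 1$
$F{\left(u,N \right)} = 10$
$D \left(-17\right) F{\left(5,W \right)} = \left(-28\right) \left(-17\right) 10 = 476 \cdot 10 = 4760$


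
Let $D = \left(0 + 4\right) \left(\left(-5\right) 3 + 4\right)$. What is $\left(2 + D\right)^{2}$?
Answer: $1764$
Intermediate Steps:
$D = -44$ ($D = 4 \left(-15 + 4\right) = 4 \left(-11\right) = -44$)
$\left(2 + D\right)^{2} = \left(2 - 44\right)^{2} = \left(-42\right)^{2} = 1764$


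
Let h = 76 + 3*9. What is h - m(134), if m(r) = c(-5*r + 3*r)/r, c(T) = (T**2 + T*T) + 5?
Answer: -129851/134 ≈ -969.04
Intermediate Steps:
h = 103 (h = 76 + 27 = 103)
c(T) = 5 + 2*T**2 (c(T) = (T**2 + T**2) + 5 = 2*T**2 + 5 = 5 + 2*T**2)
m(r) = (5 + 8*r**2)/r (m(r) = (5 + 2*(-5*r + 3*r)**2)/r = (5 + 2*(-2*r)**2)/r = (5 + 2*(4*r**2))/r = (5 + 8*r**2)/r)
h - m(134) = 103 - (5/134 + 8*134) = 103 - (5*(1/134) + 1072) = 103 - (5/134 + 1072) = 103 - 1*143653/134 = 103 - 143653/134 = -129851/134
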